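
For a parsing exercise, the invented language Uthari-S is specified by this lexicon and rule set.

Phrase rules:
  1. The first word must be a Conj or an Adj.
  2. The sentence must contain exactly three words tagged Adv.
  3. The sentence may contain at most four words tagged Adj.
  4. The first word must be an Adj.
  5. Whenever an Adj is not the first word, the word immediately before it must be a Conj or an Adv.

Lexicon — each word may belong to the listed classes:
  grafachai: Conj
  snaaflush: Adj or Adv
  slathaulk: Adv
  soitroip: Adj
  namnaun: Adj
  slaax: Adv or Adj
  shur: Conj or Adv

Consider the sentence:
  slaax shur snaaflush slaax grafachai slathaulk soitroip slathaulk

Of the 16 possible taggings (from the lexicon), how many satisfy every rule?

2

Candidates per position — 1:slaax {Adv,Adj}; 2:shur {Conj,Adv}; 3:snaaflush {Adj,Adv}; 4:slaax {Adv,Adj}; 5:grafachai {Conj}; 6:slathaulk {Adv}; 7:soitroip {Adj}; 8:slathaulk {Adv}.
There are 16 candidate sequences in total.
The sequences that satisfy every rule: Adj Conj Adj Adv Conj Adv Adj Adv; Adj Conj Adv Adj Conj Adv Adj Adv.
Count = 2.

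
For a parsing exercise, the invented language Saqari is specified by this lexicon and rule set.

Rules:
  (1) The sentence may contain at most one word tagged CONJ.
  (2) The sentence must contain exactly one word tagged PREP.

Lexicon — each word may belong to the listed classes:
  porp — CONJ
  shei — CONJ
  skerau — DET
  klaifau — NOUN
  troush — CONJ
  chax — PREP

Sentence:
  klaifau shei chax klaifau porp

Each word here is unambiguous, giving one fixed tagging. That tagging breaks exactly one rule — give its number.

Fixed tagging: NOUN CONJ PREP NOUN CONJ.
Checking each rule: R1 ✗, R2 ✓.
Only rule 1 fails.

1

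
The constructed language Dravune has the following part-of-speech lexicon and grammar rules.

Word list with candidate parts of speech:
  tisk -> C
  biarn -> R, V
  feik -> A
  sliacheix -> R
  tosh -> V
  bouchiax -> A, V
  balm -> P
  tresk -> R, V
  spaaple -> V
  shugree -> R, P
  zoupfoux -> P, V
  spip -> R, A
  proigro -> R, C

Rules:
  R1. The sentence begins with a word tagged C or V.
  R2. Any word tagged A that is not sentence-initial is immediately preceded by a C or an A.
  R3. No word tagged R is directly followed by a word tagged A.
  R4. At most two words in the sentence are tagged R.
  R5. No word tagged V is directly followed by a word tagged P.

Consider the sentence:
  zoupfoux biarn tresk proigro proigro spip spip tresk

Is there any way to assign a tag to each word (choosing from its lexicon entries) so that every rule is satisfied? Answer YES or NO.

Candidates per position — 1:zoupfoux {P,V}; 2:biarn {R,V}; 3:tresk {R,V}; 4:proigro {R,C}; 5:proigro {R,C}; 6:spip {R,A}; 7:spip {R,A}; 8:tresk {R,V}.
One satisfying assignment: V V R C C A A R.
Rule-by-rule: rule 1 ✓; rule 2 ✓; rule 3 ✓; rule 4 ✓; rule 5 ✓.

YES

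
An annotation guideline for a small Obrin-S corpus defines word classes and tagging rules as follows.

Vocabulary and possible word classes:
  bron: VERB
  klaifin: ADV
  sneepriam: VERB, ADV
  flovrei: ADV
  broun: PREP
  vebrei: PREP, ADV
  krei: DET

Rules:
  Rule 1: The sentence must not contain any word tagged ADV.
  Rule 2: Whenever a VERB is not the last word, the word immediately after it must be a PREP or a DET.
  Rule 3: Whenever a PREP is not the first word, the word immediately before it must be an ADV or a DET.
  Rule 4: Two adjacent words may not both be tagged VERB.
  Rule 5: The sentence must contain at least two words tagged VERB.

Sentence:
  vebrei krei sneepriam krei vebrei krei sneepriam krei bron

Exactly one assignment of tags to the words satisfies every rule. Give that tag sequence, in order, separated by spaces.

Candidates per position — 1:vebrei {PREP,ADV}; 2:krei {DET}; 3:sneepriam {VERB,ADV}; 4:krei {DET}; 5:vebrei {PREP,ADV}; 6:krei {DET}; 7:sneepriam {VERB,ADV}; 8:krei {DET}; 9:bron {VERB}.
Word 1 cannot be ADV — rule 1 would then fail for every completion. It is PREP.
Word 3 cannot be ADV — rule 1 would then fail for every completion. It is VERB.
Word 5 cannot be ADV — rule 1 would then fail for every completion. It is PREP.
Word 7 cannot be ADV — rule 1 would then fail for every completion. It is VERB.
The unique satisfying tagging is: PREP DET VERB DET PREP DET VERB DET VERB.
Check: rule 1 holds; rule 2 holds; rule 3 holds; rule 4 holds; rule 5 holds.

PREP DET VERB DET PREP DET VERB DET VERB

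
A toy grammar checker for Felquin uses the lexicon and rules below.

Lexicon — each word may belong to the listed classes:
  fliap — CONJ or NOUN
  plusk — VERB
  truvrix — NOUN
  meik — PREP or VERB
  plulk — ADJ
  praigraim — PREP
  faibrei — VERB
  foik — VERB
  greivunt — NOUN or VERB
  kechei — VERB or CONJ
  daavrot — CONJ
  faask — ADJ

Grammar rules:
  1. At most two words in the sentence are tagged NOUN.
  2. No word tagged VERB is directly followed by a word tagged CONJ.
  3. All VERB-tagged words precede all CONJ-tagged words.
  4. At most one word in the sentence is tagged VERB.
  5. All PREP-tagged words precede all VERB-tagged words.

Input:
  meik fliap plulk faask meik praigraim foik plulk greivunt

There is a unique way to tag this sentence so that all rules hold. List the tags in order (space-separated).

PREP NOUN ADJ ADJ PREP PREP VERB ADJ NOUN

Candidates per position — 1:meik {PREP,VERB}; 2:fliap {CONJ,NOUN}; 3:plulk {ADJ}; 4:faask {ADJ}; 5:meik {PREP,VERB}; 6:praigraim {PREP}; 7:foik {VERB}; 8:plulk {ADJ}; 9:greivunt {NOUN,VERB}.
Position 1: VERB is ruled out by rule 4; that leaves PREP.
Position 2: CONJ is ruled out by rule 3; that leaves NOUN.
Position 5: VERB is ruled out by rule 4; that leaves PREP.
Position 9: VERB is ruled out by rule 4; that leaves NOUN.
So the tagging must be: PREP NOUN ADJ ADJ PREP PREP VERB ADJ NOUN.
Verifying each rule — rule 1 satisfied; rule 2 satisfied; rule 3 satisfied; rule 4 satisfied; rule 5 satisfied.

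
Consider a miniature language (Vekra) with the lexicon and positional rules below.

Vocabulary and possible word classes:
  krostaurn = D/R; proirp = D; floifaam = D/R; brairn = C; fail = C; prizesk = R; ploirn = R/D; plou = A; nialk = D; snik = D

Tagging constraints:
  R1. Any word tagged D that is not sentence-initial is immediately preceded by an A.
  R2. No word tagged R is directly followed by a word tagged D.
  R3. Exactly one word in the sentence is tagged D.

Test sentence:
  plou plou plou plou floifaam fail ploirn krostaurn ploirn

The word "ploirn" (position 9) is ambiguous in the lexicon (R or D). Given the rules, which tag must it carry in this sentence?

R

Candidates per position — 1:plou {A}; 2:plou {A}; 3:plou {A}; 4:plou {A}; 5:floifaam {D,R}; 6:fail {C}; 7:ploirn {R,D}; 8:krostaurn {D,R}; 9:ploirn {R,D}.
At position 7, choosing D makes rule 1 impossible to satisfy; hence R.
At position 8, choosing D makes rule 1 impossible to satisfy; hence R.
At position 9, choosing D makes rule 1 impossible to satisfy; hence R.
At position 5, choosing R makes rule 3 impossible to satisfy; hence D.
The unique satisfying tagging is: A A A A D C R R R.
Rule-by-rule: rule 1 holds; rule 2 holds; rule 3 holds.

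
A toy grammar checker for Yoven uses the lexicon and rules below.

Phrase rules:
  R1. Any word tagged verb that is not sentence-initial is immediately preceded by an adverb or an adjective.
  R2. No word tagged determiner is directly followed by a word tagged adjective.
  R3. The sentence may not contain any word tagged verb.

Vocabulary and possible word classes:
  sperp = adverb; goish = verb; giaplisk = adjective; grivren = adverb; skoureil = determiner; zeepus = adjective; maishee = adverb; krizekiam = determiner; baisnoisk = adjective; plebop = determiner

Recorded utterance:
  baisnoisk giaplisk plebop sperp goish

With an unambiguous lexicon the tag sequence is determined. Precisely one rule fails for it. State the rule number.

3

Fixed tagging: adjective adjective determiner adverb verb.
Checking each rule: R1 ✓, R2 ✓, R3 ✗.
Only rule 3 fails.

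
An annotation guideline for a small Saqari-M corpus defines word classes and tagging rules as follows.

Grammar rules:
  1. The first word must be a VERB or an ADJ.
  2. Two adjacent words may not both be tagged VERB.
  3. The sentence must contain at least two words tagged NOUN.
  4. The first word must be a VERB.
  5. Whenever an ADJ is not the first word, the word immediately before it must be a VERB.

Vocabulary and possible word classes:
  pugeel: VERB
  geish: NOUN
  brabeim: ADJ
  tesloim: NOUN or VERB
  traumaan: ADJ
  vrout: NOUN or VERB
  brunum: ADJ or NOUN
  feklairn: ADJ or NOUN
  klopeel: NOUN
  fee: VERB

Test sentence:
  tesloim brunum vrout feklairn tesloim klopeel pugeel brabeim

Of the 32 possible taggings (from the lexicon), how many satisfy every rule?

11

Candidates per position — 1:tesloim {NOUN,VERB}; 2:brunum {ADJ,NOUN}; 3:vrout {NOUN,VERB}; 4:feklairn {ADJ,NOUN}; 5:tesloim {NOUN,VERB}; 6:klopeel {NOUN}; 7:pugeel {VERB}; 8:brabeim {ADJ}.
There are 32 candidate sequences in total.
Checking each against the rules leaves 11 sequences.
Count = 11.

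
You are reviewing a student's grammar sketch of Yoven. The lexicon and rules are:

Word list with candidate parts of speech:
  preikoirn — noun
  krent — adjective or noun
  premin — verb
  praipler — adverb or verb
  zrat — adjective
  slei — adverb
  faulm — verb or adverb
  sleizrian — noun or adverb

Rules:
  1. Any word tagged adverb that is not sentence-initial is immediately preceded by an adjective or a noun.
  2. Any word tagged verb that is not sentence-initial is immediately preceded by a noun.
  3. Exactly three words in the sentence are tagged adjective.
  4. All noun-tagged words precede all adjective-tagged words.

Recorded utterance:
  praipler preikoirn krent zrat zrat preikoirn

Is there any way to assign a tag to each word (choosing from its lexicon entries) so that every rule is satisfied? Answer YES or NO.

Candidates per position — 1:praipler {adverb,verb}; 2:preikoirn {noun}; 3:krent {adjective,noun}; 4:zrat {adjective}; 5:zrat {adjective}; 6:preikoirn {noun}.
Rule 4 cannot be satisfied by any choice of tags from the lexicon.
So there is no consistent tagging.

NO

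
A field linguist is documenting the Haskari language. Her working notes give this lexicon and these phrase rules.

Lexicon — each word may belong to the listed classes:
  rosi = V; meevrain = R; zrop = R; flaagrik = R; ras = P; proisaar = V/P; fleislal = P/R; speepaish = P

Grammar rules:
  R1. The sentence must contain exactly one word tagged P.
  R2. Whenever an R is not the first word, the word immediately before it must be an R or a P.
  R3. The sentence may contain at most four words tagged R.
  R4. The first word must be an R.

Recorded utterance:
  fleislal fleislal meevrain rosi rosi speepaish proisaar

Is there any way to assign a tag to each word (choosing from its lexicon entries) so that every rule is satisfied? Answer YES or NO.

YES

Candidates per position — 1:fleislal {P,R}; 2:fleislal {P,R}; 3:meevrain {R}; 4:rosi {V}; 5:rosi {V}; 6:speepaish {P}; 7:proisaar {V,P}.
One satisfying assignment: R R R V V P V.
Check: rule 1 holds; rule 2 holds; rule 3 holds; rule 4 holds.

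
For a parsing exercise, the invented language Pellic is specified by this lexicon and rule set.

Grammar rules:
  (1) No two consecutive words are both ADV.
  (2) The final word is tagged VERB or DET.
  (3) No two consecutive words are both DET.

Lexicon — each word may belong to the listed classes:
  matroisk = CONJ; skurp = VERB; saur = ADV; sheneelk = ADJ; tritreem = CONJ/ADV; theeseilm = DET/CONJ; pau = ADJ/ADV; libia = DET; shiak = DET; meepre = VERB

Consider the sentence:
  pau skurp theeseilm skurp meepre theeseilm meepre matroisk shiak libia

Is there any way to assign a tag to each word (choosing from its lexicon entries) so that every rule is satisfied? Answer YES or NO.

NO

Candidates per position — 1:pau {ADJ,ADV}; 2:skurp {VERB}; 3:theeseilm {DET,CONJ}; 4:skurp {VERB}; 5:meepre {VERB}; 6:theeseilm {DET,CONJ}; 7:meepre {VERB}; 8:matroisk {CONJ}; 9:shiak {DET}; 10:libia {DET}.
Rule 3 cannot be satisfied by any choice of tags from the lexicon.
So there is no consistent tagging.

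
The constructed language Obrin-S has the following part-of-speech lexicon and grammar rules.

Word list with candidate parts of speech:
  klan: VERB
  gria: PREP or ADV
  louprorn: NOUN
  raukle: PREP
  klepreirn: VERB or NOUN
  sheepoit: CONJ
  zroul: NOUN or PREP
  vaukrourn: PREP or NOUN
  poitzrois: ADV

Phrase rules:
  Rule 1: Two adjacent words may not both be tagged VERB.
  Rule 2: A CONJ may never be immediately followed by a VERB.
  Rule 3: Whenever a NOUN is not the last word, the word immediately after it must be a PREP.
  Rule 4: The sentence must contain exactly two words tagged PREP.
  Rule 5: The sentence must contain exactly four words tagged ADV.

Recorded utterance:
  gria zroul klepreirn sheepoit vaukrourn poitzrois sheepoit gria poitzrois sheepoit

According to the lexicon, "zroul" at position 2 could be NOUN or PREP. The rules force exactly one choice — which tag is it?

Candidates per position — 1:gria {PREP,ADV}; 2:zroul {NOUN,PREP}; 3:klepreirn {VERB,NOUN}; 4:sheepoit {CONJ}; 5:vaukrourn {PREP,NOUN}; 6:poitzrois {ADV}; 7:sheepoit {CONJ}; 8:gria {PREP,ADV}; 9:poitzrois {ADV}; 10:sheepoit {CONJ}.
At position 1, choosing PREP makes rule 5 impossible to satisfy; hence ADV.
At position 2, choosing NOUN makes rule 3 impossible to satisfy; hence PREP.
At position 3, choosing NOUN makes rule 3 impossible to satisfy; hence VERB.
At position 5, choosing NOUN makes rule 3 impossible to satisfy; hence PREP.
At position 8, choosing PREP makes rule 4 impossible to satisfy; hence ADV.
The only consistent sequence is: ADV PREP VERB CONJ PREP ADV CONJ ADV ADV CONJ.
Verifying each rule — rule 1 ✓; rule 2 ✓; rule 3 ✓; rule 4 ✓; rule 5 ✓.

PREP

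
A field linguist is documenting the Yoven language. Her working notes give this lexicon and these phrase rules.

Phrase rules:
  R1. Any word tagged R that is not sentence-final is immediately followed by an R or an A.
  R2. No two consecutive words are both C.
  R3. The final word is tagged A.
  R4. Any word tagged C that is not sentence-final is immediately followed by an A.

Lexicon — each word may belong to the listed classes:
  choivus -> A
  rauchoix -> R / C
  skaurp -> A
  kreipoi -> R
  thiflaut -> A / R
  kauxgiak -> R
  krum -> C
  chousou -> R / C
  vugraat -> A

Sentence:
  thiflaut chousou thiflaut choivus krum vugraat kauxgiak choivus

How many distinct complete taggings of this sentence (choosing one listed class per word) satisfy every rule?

Candidates per position — 1:thiflaut {A,R}; 2:chousou {R,C}; 3:thiflaut {A,R}; 4:choivus {A}; 5:krum {C}; 6:vugraat {A}; 7:kauxgiak {R}; 8:choivus {A}.
There are 8 candidate sequences in total.
The sequences that satisfy every rule: A R A A C A R A; A R R A C A R A; A C A A C A R A; R R A A C A R A; R R R A C A R A.
Count = 5.

5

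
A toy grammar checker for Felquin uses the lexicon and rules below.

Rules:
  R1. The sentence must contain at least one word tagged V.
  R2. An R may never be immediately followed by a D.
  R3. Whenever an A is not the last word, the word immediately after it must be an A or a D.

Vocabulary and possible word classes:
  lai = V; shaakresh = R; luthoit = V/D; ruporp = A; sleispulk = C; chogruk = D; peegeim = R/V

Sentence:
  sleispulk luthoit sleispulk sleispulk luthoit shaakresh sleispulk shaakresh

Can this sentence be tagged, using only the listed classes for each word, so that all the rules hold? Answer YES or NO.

YES

Candidates per position — 1:sleispulk {C}; 2:luthoit {V,D}; 3:sleispulk {C}; 4:sleispulk {C}; 5:luthoit {V,D}; 6:shaakresh {R}; 7:sleispulk {C}; 8:shaakresh {R}.
One satisfying assignment: C D C C V R C R.
Check: rule 1 satisfied; rule 2 satisfied; rule 3 satisfied.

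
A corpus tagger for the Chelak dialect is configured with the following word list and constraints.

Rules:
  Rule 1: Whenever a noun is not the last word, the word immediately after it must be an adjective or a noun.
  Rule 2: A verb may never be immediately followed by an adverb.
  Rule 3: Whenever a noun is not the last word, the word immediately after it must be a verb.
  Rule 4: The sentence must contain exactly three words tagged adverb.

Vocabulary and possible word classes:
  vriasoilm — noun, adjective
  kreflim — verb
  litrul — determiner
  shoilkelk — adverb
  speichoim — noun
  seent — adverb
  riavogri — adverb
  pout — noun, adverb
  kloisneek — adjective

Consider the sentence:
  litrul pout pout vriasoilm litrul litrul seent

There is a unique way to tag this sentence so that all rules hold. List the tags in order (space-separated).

determiner adverb adverb adjective determiner determiner adverb

Candidates per position — 1:litrul {determiner}; 2:pout {noun,adverb}; 3:pout {noun,adverb}; 4:vriasoilm {noun,adjective}; 5:litrul {determiner}; 6:litrul {determiner}; 7:seent {adverb}.
Word 2 cannot be noun — rule 3 would then fail for every completion. It is adverb.
Word 3 cannot be noun — rule 3 would then fail for every completion. It is adverb.
Word 4 cannot be noun — rule 1 would then fail for every completion. It is adjective.
That leaves exactly one tagging: determiner adverb adverb adjective determiner determiner adverb.
Check: rule 1 holds; rule 2 holds; rule 3 holds; rule 4 holds.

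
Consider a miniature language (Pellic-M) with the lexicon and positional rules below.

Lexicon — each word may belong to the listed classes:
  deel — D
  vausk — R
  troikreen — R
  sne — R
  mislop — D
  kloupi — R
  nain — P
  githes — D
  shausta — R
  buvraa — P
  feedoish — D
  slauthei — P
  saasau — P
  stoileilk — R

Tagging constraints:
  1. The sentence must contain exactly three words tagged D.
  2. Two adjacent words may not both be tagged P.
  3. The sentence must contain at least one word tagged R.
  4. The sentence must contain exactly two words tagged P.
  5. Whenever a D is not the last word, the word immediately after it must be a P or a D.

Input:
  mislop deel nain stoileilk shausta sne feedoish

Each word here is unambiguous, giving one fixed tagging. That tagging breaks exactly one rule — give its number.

Fixed tagging: D D P R R R D.
Checking each rule: R1 ok, R2 ok, R3 ok, R4 fails, R5 ok.
Only rule 4 fails.

4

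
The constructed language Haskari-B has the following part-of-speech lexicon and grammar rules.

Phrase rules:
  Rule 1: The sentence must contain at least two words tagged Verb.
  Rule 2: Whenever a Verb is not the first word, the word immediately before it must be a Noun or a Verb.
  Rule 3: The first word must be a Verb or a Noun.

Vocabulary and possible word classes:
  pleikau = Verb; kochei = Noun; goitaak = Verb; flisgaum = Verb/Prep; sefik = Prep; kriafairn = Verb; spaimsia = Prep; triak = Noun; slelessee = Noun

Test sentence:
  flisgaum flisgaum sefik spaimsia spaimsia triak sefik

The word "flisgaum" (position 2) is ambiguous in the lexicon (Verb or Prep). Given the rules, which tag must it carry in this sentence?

Candidates per position — 1:flisgaum {Verb,Prep}; 2:flisgaum {Verb,Prep}; 3:sefik {Prep}; 4:spaimsia {Prep}; 5:spaimsia {Prep}; 6:triak {Noun}; 7:sefik {Prep}.
If word 1 were Prep, no tagging could satisfy rule 1; so word 1 is Verb.
If word 2 were Prep, no tagging could satisfy rule 1; so word 2 is Verb.
The only consistent sequence is: Verb Verb Prep Prep Prep Noun Prep.
Verifying each rule — rule 1 satisfied; rule 2 satisfied; rule 3 satisfied.

Verb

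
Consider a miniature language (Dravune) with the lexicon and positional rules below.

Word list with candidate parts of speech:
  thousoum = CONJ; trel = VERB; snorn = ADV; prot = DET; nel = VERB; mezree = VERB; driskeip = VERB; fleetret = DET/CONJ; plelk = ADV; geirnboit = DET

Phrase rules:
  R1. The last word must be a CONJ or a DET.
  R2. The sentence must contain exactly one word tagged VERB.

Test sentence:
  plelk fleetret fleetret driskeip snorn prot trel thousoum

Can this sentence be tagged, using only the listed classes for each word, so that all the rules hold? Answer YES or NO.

Candidates per position — 1:plelk {ADV}; 2:fleetret {DET,CONJ}; 3:fleetret {DET,CONJ}; 4:driskeip {VERB}; 5:snorn {ADV}; 6:prot {DET}; 7:trel {VERB}; 8:thousoum {CONJ}.
Rule 2 cannot be satisfied by any choice of tags from the lexicon.
So there is no consistent tagging.

NO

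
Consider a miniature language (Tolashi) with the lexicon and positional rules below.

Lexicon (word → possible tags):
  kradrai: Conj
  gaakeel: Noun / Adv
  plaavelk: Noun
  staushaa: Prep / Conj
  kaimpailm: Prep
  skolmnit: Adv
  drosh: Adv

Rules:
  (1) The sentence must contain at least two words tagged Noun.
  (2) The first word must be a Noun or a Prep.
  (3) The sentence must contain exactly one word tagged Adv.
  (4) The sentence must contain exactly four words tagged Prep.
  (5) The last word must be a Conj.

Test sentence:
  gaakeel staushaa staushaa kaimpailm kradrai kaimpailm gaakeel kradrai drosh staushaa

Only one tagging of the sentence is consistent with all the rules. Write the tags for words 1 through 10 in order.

Candidates per position — 1:gaakeel {Noun,Adv}; 2:staushaa {Prep,Conj}; 3:staushaa {Prep,Conj}; 4:kaimpailm {Prep}; 5:kradrai {Conj}; 6:kaimpailm {Prep}; 7:gaakeel {Noun,Adv}; 8:kradrai {Conj}; 9:drosh {Adv}; 10:staushaa {Prep,Conj}.
Position 1: Adv is ruled out by rule 1; that leaves Noun.
Position 7: Adv is ruled out by rule 1; that leaves Noun.
Position 10: Prep is ruled out by rule 5; that leaves Conj.
Position 2: Conj is ruled out by rule 4; that leaves Prep.
Position 3: Conj is ruled out by rule 4; that leaves Prep.
So the tagging must be: Noun Prep Prep Prep Conj Prep Noun Conj Adv Conj.
Verifying each rule — rule 1 satisfied; rule 2 satisfied; rule 3 satisfied; rule 4 satisfied; rule 5 satisfied.

Noun Prep Prep Prep Conj Prep Noun Conj Adv Conj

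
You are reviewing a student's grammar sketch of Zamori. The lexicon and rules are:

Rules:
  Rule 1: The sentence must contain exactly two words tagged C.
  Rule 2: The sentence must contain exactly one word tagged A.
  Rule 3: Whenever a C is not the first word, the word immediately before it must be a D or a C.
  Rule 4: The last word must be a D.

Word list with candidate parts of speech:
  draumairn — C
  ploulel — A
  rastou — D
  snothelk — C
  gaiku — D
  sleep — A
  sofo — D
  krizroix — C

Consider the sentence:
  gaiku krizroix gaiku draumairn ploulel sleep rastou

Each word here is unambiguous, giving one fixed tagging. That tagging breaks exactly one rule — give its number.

2

Fixed tagging: D C D C A A D.
Checking each rule: R1 ✓, R2 ✗, R3 ✓, R4 ✓.
Only rule 2 fails.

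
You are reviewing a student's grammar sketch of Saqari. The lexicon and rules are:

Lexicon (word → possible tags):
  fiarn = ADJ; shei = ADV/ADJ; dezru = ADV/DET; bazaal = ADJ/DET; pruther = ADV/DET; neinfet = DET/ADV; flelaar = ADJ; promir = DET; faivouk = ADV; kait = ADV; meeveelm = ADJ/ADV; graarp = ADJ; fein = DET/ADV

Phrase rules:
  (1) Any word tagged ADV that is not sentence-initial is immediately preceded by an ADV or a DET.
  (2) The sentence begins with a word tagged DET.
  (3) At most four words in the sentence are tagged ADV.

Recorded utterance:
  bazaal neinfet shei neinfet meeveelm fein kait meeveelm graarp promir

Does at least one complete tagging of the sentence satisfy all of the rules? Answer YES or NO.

Candidates per position — 1:bazaal {ADJ,DET}; 2:neinfet {DET,ADV}; 3:shei {ADV,ADJ}; 4:neinfet {DET,ADV}; 5:meeveelm {ADJ,ADV}; 6:fein {DET,ADV}; 7:kait {ADV}; 8:meeveelm {ADJ,ADV}; 9:graarp {ADJ}; 10:promir {DET}.
One satisfying assignment: DET DET ADV DET ADV ADV ADV ADJ ADJ DET.
Verifying each rule — rule 1 ✓; rule 2 ✓; rule 3 ✓.

YES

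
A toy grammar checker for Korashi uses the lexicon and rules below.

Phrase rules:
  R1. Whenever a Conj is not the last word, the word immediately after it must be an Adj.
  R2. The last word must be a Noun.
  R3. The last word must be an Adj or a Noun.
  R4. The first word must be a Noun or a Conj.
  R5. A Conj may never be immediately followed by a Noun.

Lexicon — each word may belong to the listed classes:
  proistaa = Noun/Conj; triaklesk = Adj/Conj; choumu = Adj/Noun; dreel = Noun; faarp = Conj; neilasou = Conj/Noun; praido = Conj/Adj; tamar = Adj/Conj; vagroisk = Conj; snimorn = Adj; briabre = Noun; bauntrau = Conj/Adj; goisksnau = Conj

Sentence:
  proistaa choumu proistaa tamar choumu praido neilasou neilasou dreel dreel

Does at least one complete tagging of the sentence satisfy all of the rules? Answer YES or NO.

Candidates per position — 1:proistaa {Noun,Conj}; 2:choumu {Adj,Noun}; 3:proistaa {Noun,Conj}; 4:tamar {Adj,Conj}; 5:choumu {Adj,Noun}; 6:praido {Conj,Adj}; 7:neilasou {Conj,Noun}; 8:neilasou {Conj,Noun}; 9:dreel {Noun}; 10:dreel {Noun}.
One satisfying assignment: Noun Adj Noun Conj Adj Adj Noun Noun Noun Noun.
Rule-by-rule: rule 1 ok; rule 2 ok; rule 3 ok; rule 4 ok; rule 5 ok.

YES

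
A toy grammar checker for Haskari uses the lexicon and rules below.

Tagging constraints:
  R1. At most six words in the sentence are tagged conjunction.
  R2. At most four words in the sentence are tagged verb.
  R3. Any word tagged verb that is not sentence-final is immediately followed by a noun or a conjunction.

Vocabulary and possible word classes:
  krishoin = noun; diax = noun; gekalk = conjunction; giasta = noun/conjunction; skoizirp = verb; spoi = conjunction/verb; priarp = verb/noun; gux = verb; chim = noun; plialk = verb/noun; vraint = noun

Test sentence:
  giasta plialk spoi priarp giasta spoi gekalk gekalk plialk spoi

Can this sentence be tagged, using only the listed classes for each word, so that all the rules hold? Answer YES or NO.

Candidates per position — 1:giasta {noun,conjunction}; 2:plialk {verb,noun}; 3:spoi {conjunction,verb}; 4:priarp {verb,noun}; 5:giasta {noun,conjunction}; 6:spoi {conjunction,verb}; 7:gekalk {conjunction}; 8:gekalk {conjunction}; 9:plialk {verb,noun}; 10:spoi {conjunction,verb}.
One satisfying assignment: noun verb conjunction noun noun conjunction conjunction conjunction verb conjunction.
Rule-by-rule: rule 1 ok; rule 2 ok; rule 3 ok.

YES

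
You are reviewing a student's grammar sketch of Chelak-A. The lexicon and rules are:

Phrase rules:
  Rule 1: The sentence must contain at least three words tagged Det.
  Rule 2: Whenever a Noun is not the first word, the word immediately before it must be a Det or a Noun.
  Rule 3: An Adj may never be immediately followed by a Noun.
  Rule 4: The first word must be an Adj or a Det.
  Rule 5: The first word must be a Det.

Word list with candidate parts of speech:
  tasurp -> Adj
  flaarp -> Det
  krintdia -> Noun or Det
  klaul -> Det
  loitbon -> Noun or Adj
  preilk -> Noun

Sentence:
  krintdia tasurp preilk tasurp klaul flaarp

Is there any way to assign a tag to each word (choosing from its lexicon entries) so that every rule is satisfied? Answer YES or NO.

Candidates per position — 1:krintdia {Noun,Det}; 2:tasurp {Adj}; 3:preilk {Noun}; 4:tasurp {Adj}; 5:klaul {Det}; 6:flaarp {Det}.
Rule 2 cannot be satisfied by any choice of tags from the lexicon.
So there is no consistent tagging.

NO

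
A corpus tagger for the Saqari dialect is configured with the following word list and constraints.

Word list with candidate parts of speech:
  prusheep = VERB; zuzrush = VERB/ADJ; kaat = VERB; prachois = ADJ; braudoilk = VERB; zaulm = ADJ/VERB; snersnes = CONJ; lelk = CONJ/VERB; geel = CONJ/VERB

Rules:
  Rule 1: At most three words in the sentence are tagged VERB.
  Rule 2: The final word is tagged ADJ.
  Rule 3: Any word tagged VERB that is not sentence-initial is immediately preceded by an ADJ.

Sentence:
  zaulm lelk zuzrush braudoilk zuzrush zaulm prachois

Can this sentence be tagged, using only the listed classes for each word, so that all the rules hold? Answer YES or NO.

Candidates per position — 1:zaulm {ADJ,VERB}; 2:lelk {CONJ,VERB}; 3:zuzrush {VERB,ADJ}; 4:braudoilk {VERB}; 5:zuzrush {VERB,ADJ}; 6:zaulm {ADJ,VERB}; 7:prachois {ADJ}.
One satisfying assignment: VERB CONJ ADJ VERB ADJ VERB ADJ.
Rule-by-rule: rule 1 holds; rule 2 holds; rule 3 holds.

YES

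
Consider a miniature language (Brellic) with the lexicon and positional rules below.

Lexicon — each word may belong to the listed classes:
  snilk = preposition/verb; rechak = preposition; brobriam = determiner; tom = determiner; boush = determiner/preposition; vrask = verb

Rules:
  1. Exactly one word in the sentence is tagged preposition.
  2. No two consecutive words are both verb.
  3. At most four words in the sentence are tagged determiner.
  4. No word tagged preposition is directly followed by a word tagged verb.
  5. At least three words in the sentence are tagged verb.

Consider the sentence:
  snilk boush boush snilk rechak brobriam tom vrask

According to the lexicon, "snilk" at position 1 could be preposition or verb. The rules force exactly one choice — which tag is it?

Candidates per position — 1:snilk {preposition,verb}; 2:boush {determiner,preposition}; 3:boush {determiner,preposition}; 4:snilk {preposition,verb}; 5:rechak {preposition}; 6:brobriam {determiner}; 7:tom {determiner}; 8:vrask {verb}.
Position 1: preposition is ruled out by rule 1; that leaves verb.
Position 2: preposition is ruled out by rule 1; that leaves determiner.
Position 3: preposition is ruled out by rule 1; that leaves determiner.
Position 4: preposition is ruled out by rule 1; that leaves verb.
The unique satisfying tagging is: verb determiner determiner verb preposition determiner determiner verb.
Verifying each rule — rule 1 holds; rule 2 holds; rule 3 holds; rule 4 holds; rule 5 holds.

verb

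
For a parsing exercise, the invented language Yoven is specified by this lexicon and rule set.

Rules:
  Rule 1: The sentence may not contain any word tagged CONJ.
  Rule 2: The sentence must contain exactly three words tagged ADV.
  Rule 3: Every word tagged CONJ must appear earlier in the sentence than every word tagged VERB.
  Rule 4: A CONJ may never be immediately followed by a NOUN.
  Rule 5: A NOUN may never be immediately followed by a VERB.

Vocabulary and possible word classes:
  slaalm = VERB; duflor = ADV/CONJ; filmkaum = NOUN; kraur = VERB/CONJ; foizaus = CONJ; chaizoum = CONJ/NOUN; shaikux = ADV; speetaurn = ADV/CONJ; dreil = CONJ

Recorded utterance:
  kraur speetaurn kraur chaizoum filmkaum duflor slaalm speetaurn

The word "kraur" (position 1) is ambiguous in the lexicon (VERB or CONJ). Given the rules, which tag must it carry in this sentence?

VERB

Candidates per position — 1:kraur {VERB,CONJ}; 2:speetaurn {ADV,CONJ}; 3:kraur {VERB,CONJ}; 4:chaizoum {CONJ,NOUN}; 5:filmkaum {NOUN}; 6:duflor {ADV,CONJ}; 7:slaalm {VERB}; 8:speetaurn {ADV,CONJ}.
Position 1: tagging it CONJ would leave rule 1 unsatisfiable, so it must be VERB.
Position 2: tagging it CONJ would leave rule 1 unsatisfiable, so it must be ADV.
Position 3: tagging it CONJ would leave rule 1 unsatisfiable, so it must be VERB.
Position 4: tagging it CONJ would leave rule 1 unsatisfiable, so it must be NOUN.
Position 6: tagging it CONJ would leave rule 1 unsatisfiable, so it must be ADV.
Position 8: tagging it CONJ would leave rule 1 unsatisfiable, so it must be ADV.
That leaves exactly one tagging: VERB ADV VERB NOUN NOUN ADV VERB ADV.
Checking: rule 1 holds; rule 2 holds; rule 3 holds; rule 4 holds; rule 5 holds.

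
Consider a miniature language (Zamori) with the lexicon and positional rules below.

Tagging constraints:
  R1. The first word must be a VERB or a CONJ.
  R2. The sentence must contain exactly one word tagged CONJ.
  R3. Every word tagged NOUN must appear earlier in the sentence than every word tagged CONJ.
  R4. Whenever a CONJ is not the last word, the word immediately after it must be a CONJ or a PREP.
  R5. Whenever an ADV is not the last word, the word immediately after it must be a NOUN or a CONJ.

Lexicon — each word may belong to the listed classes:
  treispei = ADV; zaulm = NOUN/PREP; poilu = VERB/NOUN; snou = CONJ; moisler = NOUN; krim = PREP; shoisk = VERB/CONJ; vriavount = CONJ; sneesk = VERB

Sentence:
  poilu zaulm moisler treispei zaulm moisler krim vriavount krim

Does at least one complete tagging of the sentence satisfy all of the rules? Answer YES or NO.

YES

Candidates per position — 1:poilu {VERB,NOUN}; 2:zaulm {NOUN,PREP}; 3:moisler {NOUN}; 4:treispei {ADV}; 5:zaulm {NOUN,PREP}; 6:moisler {NOUN}; 7:krim {PREP}; 8:vriavount {CONJ}; 9:krim {PREP}.
One satisfying assignment: VERB NOUN NOUN ADV NOUN NOUN PREP CONJ PREP.
Check: rule 1 satisfied; rule 2 satisfied; rule 3 satisfied; rule 4 satisfied; rule 5 satisfied.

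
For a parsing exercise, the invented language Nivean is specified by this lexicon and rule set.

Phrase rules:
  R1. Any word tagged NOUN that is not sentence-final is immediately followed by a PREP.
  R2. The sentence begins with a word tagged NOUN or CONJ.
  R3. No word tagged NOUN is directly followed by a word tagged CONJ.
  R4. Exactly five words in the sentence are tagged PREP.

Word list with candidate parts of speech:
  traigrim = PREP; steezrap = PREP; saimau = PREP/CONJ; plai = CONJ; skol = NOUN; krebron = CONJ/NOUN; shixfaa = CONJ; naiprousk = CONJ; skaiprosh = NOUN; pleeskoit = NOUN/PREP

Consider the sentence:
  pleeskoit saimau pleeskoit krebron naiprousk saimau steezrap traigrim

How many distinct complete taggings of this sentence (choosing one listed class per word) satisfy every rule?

Candidates per position — 1:pleeskoit {NOUN,PREP}; 2:saimau {PREP,CONJ}; 3:pleeskoit {NOUN,PREP}; 4:krebron {CONJ,NOUN}; 5:naiprousk {CONJ}; 6:saimau {PREP,CONJ}; 7:steezrap {PREP}; 8:traigrim {PREP}.
There are 32 candidate sequences in total.
The sequences that satisfy every rule: NOUN PREP PREP CONJ CONJ PREP PREP PREP.
Count = 1.

1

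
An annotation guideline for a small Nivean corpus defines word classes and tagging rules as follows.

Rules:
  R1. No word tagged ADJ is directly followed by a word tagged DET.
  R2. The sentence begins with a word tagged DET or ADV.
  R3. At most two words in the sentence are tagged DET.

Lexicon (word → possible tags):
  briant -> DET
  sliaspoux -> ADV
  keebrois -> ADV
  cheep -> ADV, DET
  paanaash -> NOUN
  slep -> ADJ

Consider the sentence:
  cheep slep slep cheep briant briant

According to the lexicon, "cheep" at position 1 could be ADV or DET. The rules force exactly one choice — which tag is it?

ADV

Candidates per position — 1:cheep {ADV,DET}; 2:slep {ADJ}; 3:slep {ADJ}; 4:cheep {ADV,DET}; 5:briant {DET}; 6:briant {DET}.
At position 1, choosing DET makes rule 3 impossible to satisfy; hence ADV.
At position 4, choosing DET makes rule 1 impossible to satisfy; hence ADV.
That leaves exactly one tagging: ADV ADJ ADJ ADV DET DET.
Check: rule 1 ✓; rule 2 ✓; rule 3 ✓.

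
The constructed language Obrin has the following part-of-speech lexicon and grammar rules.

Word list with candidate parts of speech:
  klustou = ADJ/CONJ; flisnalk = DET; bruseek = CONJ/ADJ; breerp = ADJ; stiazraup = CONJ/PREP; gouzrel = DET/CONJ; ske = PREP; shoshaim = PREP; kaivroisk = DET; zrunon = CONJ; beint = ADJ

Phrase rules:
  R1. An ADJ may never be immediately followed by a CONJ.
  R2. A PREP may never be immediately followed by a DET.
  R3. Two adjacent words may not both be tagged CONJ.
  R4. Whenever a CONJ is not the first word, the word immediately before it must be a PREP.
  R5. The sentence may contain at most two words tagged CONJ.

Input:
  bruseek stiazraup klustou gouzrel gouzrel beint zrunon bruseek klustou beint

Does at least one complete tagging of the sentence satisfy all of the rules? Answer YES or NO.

Candidates per position — 1:bruseek {CONJ,ADJ}; 2:stiazraup {CONJ,PREP}; 3:klustou {ADJ,CONJ}; 4:gouzrel {DET,CONJ}; 5:gouzrel {DET,CONJ}; 6:beint {ADJ}; 7:zrunon {CONJ}; 8:bruseek {CONJ,ADJ}; 9:klustou {ADJ,CONJ}; 10:beint {ADJ}.
Rule 1 cannot be satisfied by any choice of tags from the lexicon.
So there is no consistent tagging.

NO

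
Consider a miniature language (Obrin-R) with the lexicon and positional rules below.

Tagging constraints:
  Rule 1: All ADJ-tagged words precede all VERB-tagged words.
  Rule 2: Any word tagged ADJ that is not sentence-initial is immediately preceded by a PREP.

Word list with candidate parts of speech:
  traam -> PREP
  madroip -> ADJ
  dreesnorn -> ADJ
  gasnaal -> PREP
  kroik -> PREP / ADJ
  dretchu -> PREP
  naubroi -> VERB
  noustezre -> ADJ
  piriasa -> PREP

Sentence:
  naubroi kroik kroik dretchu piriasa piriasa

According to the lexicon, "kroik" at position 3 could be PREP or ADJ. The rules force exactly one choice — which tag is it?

Candidates per position — 1:naubroi {VERB}; 2:kroik {PREP,ADJ}; 3:kroik {PREP,ADJ}; 4:dretchu {PREP}; 5:piriasa {PREP}; 6:piriasa {PREP}.
Position 2: ADJ is ruled out by rule 1; that leaves PREP.
Position 3: ADJ is ruled out by rule 1; that leaves PREP.
So the tagging must be: VERB PREP PREP PREP PREP PREP.
Checking: rule 1 holds; rule 2 holds.

PREP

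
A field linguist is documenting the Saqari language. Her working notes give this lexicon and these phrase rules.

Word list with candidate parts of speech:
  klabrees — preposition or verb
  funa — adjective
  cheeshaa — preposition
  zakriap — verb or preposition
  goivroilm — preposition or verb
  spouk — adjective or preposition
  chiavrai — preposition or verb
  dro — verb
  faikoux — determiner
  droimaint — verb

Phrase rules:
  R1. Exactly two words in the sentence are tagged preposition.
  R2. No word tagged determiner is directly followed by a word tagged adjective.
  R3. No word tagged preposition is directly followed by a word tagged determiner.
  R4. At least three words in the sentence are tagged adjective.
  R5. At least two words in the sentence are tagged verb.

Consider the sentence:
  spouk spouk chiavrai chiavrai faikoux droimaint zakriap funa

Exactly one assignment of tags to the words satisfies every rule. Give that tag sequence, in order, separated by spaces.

Candidates per position — 1:spouk {adjective,preposition}; 2:spouk {adjective,preposition}; 3:chiavrai {preposition,verb}; 4:chiavrai {preposition,verb}; 5:faikoux {determiner}; 6:droimaint {verb}; 7:zakriap {verb,preposition}; 8:funa {adjective}.
At position 1, choosing preposition makes rule 4 impossible to satisfy; hence adjective.
At position 2, choosing preposition makes rule 4 impossible to satisfy; hence adjective.
At position 4, choosing preposition makes rule 3 impossible to satisfy; hence verb.
At position 7, choosing verb makes rule 1 impossible to satisfy; hence preposition.
At position 3, choosing verb makes rule 1 impossible to satisfy; hence preposition.
The unique satisfying tagging is: adjective adjective preposition verb determiner verb preposition adjective.
Verifying each rule — rule 1 ✓; rule 2 ✓; rule 3 ✓; rule 4 ✓; rule 5 ✓.

adjective adjective preposition verb determiner verb preposition adjective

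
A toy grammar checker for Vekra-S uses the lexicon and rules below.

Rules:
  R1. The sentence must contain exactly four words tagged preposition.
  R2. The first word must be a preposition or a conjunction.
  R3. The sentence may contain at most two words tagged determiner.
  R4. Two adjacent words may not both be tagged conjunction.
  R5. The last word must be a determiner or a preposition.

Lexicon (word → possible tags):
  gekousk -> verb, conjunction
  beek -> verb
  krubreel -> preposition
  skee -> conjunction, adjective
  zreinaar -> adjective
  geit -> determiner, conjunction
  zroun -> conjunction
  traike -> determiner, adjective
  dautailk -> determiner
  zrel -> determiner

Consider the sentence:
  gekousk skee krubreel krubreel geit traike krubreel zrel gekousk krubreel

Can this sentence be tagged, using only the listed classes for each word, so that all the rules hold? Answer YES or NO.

Candidates per position — 1:gekousk {verb,conjunction}; 2:skee {conjunction,adjective}; 3:krubreel {preposition}; 4:krubreel {preposition}; 5:geit {determiner,conjunction}; 6:traike {determiner,adjective}; 7:krubreel {preposition}; 8:zrel {determiner}; 9:gekousk {verb,conjunction}; 10:krubreel {preposition}.
One satisfying assignment: conjunction adjective preposition preposition determiner adjective preposition determiner conjunction preposition.
Checking: rule 1 holds; rule 2 holds; rule 3 holds; rule 4 holds; rule 5 holds.

YES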